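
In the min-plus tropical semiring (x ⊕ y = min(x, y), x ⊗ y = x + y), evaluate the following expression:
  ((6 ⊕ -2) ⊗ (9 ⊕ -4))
((6 ⊕ -2) ⊗ (9 ⊕ -4)) = -6

Expand innermost to outermost. Recall ⊕ takes the minimum of its arguments and ⊗ takes their sum. Working out the expression ((6 ⊕ -2) ⊗ (9 ⊕ -4)) gives -6.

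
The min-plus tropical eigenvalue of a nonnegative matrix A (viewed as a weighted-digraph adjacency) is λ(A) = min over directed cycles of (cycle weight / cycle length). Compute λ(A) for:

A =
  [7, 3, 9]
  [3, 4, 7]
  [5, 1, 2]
λ(A) = 2

Enumerate directed cycles and compute their means (weight / length). Sample:
  cycle 0 → 0: weight = 7, length = 1, mean = 7/1 ≈ 7.000
  cycle 1 → 1: weight = 4, length = 1, mean = 4/1 ≈ 4.000
  cycle 2 → 2: weight = 2, length = 1, mean = 2/1 ≈ 2.000
  cycle 0 → 1 → 0: weight = 6, length = 2, mean = 6/2 ≈ 3.000
  cycle 0 → 2 → 0: weight = 14, length = 2, mean = 14/2 ≈ 7.000
  cycle 1 → 0 → 1: weight = 6, length = 2, mean = 6/2 ≈ 3.000
Minimum mean = 2.000, attained e.g. along the cycle 2 → 2 with weight 2 and length 1. So λ(A) = 2/1 = 2.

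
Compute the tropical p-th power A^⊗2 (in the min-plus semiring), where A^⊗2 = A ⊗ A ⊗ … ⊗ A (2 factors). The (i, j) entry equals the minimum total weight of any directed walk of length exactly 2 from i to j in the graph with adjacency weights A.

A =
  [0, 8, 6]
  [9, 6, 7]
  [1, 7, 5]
A^⊗2 =
  [0, 8, 6]
  [8, 12, 12]
  [1, 9, 7]

Each entry (A^⊗2)_ij equals the minimum over all length-2 walks i = v_0 → v_1 → … → v_2 = j of Σ_t A[v_t][v_{t+1}]. For example, for (i, j) = (0, 2) we minimise over 3 possible intermediate vertex sequences; the minimum is 6, attained along the walk 0 → 0 → 2.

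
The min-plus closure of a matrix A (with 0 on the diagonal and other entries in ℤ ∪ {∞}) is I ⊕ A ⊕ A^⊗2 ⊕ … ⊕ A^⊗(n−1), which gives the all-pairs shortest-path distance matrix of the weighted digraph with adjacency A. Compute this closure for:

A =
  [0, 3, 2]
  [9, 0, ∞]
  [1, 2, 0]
Closure =
  [0, 3, 2]
  [9, 0, 11]
  [1, 2, 0]

This is the Floyd-Warshall all-pairs shortest-path computation. For each intermediate vertex k = 0, 1, …, 2, update dist[i][j] ← min(dist[i][j], dist[i][k] + dist[k][j]). The final matrix gives, for each (i, j), the minimum total weight of any directed path from i to j (possibly empty when i = j).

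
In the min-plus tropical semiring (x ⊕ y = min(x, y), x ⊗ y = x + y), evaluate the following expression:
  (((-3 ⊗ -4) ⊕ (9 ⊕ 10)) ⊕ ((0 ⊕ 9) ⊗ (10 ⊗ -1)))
(((-3 ⊗ -4) ⊕ (9 ⊕ 10)) ⊕ ((0 ⊕ 9) ⊗ (10 ⊗ -1))) = -7

Expand innermost to outermost. Recall ⊕ takes the minimum of its arguments and ⊗ takes their sum. Working out the expression (((-3 ⊗ -4) ⊕ (9 ⊕ 10)) ⊕ ((0 ⊕ 9) ⊗ (10 ⊗ -1))) gives -7.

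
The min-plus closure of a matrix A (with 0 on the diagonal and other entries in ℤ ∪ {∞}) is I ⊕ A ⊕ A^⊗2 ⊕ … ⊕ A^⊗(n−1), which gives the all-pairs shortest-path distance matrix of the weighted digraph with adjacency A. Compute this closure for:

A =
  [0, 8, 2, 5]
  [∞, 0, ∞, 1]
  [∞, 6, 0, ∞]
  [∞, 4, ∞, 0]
Closure =
  [0, 8, 2, 5]
  [∞, 0, ∞, 1]
  [∞, 6, 0, 7]
  [∞, 4, ∞, 0]

This is the Floyd-Warshall all-pairs shortest-path computation. For each intermediate vertex k = 0, 1, …, 3, update dist[i][j] ← min(dist[i][j], dist[i][k] + dist[k][j]). The final matrix gives, for each (i, j), the minimum total weight of any directed path from i to j (possibly empty when i = j).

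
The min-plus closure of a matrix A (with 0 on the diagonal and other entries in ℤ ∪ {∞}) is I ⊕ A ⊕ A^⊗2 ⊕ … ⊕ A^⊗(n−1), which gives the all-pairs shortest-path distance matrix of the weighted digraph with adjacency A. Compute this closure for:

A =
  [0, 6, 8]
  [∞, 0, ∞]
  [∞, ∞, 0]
Closure =
  [0, 6, 8]
  [∞, 0, ∞]
  [∞, ∞, 0]

This is the Floyd-Warshall all-pairs shortest-path computation. For each intermediate vertex k = 0, 1, …, 2, update dist[i][j] ← min(dist[i][j], dist[i][k] + dist[k][j]). The final matrix gives, for each (i, j), the minimum total weight of any directed path from i to j (possibly empty when i = j).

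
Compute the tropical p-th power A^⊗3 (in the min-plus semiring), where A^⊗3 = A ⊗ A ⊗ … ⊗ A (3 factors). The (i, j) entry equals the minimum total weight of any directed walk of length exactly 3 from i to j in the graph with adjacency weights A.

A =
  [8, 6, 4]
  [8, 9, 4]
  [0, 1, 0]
A^⊗3 =
  [4, 5, 4]
  [4, 5, 4]
  [0, 1, 0]

Each entry (A^⊗3)_ij equals the minimum over all length-3 walks i = v_0 → v_1 → … → v_3 = j of Σ_t A[v_t][v_{t+1}]. For example, for (i, j) = (0, 2) we minimise over 9 possible intermediate vertex sequences; the minimum is 4, attained along the walk 0 → 2 → 2 → 2.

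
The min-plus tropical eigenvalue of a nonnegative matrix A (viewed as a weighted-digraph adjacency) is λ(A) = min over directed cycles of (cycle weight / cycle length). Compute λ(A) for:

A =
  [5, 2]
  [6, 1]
λ(A) = 1

Enumerate directed cycles and compute their means (weight / length). Sample:
  cycle 0 → 0: weight = 5, length = 1, mean = 5/1 ≈ 5.000
  cycle 1 → 1: weight = 1, length = 1, mean = 1/1 ≈ 1.000
  cycle 0 → 1 → 0: weight = 8, length = 2, mean = 8/2 ≈ 4.000
  cycle 1 → 0 → 1: weight = 8, length = 2, mean = 8/2 ≈ 4.000
Minimum mean = 1.000, attained e.g. along the cycle 1 → 1 with weight 1 and length 1. So λ(A) = 1/1 = 1.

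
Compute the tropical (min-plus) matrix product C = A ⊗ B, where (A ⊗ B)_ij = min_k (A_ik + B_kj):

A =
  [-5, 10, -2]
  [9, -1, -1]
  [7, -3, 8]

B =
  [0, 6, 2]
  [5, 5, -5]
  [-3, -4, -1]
A ⊗ B =
  [-5, -6, -3]
  [-4, -5, -6]
  [2, 2, -8]

Apply the min-plus product entry-by-entry:
  C[0][0] = min over k of (A[0][0] + B[0][0] = -5 + 0 = -5, A[0][1] + B[1][0] = 10 + 5 = 15, A[0][2] + B[2][0] = -2 + -3 = -5) = -5 (attained at k = 0)
  C[0][1] = min over k of (A[0][0] + B[0][1] = -5 + 6 = 1, A[0][1] + B[1][1] = 10 + 5 = 15, A[0][2] + B[2][1] = -2 + -4 = -6) = -6 (attained at k = 2)
  C[0][2] = min over k of (A[0][0] + B[0][2] = -5 + 2 = -3, A[0][1] + B[1][2] = 10 + -5 = 5, A[0][2] + B[2][2] = -2 + -1 = -3) = -3 (attained at k = 0)
  C[1][0] = min over k of (A[1][0] + B[0][0] = 9 + 0 = 9, A[1][1] + B[1][0] = -1 + 5 = 4, A[1][2] + B[2][0] = -1 + -3 = -4) = -4 (attained at k = 2)
  C[1][1] = min over k of (A[1][0] + B[0][1] = 9 + 6 = 15, A[1][1] + B[1][1] = -1 + 5 = 4, A[1][2] + B[2][1] = -1 + -4 = -5) = -5 (attained at k = 2)
  C[1][2] = min over k of (A[1][0] + B[0][2] = 9 + 2 = 11, A[1][1] + B[1][2] = -1 + -5 = -6, A[1][2] + B[2][2] = -1 + -1 = -2) = -6 (attained at k = 1)
  C[2][0] = min over k of (A[2][0] + B[0][0] = 7 + 0 = 7, A[2][1] + B[1][0] = -3 + 5 = 2, A[2][2] + B[2][0] = 8 + -3 = 5) = 2 (attained at k = 1)
  C[2][1] = min over k of (A[2][0] + B[0][1] = 7 + 6 = 13, A[2][1] + B[1][1] = -3 + 5 = 2, A[2][2] + B[2][1] = 8 + -4 = 4) = 2 (attained at k = 1)
  C[2][2] = min over k of (A[2][0] + B[0][2] = 7 + 2 = 9, A[2][1] + B[1][2] = -3 + -5 = -8, A[2][2] + B[2][2] = 8 + -1 = 7) = -8 (attained at k = 1)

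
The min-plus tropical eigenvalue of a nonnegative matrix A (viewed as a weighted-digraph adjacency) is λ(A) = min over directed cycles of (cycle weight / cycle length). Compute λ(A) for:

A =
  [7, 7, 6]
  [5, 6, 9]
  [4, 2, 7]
λ(A) = 13/3

Enumerate directed cycles and compute their means (weight / length). Sample:
  cycle 0 → 0: weight = 7, length = 1, mean = 7/1 ≈ 7.000
  cycle 1 → 1: weight = 6, length = 1, mean = 6/1 ≈ 6.000
  cycle 2 → 2: weight = 7, length = 1, mean = 7/1 ≈ 7.000
  cycle 0 → 1 → 0: weight = 12, length = 2, mean = 12/2 ≈ 6.000
  cycle 0 → 2 → 0: weight = 10, length = 2, mean = 10/2 ≈ 5.000
  cycle 1 → 0 → 1: weight = 12, length = 2, mean = 12/2 ≈ 6.000
Minimum mean = 4.333, attained e.g. along the cycle 0 → 2 → 1 → 0 with weight 13 and length 3. So λ(A) = 13/3 = 13/3.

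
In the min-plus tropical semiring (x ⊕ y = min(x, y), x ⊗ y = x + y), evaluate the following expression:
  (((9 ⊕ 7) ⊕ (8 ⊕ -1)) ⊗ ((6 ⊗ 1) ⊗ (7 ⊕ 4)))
(((9 ⊕ 7) ⊕ (8 ⊕ -1)) ⊗ ((6 ⊗ 1) ⊗ (7 ⊕ 4))) = 10

Expand innermost to outermost. Recall ⊕ takes the minimum of its arguments and ⊗ takes their sum. Working out the expression (((9 ⊕ 7) ⊕ (8 ⊕ -1)) ⊗ ((6 ⊗ 1) ⊗ (7 ⊕ 4))) gives 10.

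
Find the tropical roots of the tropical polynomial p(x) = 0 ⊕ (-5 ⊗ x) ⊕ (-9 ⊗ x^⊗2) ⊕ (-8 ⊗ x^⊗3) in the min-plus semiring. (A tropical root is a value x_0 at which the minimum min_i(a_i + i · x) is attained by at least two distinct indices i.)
Roots: {-1, 4, 5}

Each tropical root is a break point of the lower envelope of the lines y = a_i + i · x (there are 4 lines, with slopes 0, 1, ..., 3). Only the lines that attain the minimum somewhere contribute to roots; other lines are dominated. Here the surviving (envelope) indices are i = 3, i = 2, i = 1, i = 0.
Intersections between consecutive envelope lines give the roots: for adjacent envelope indices i < j the intersection is x = (a_i − a_j) / (j − i). Reading off the sorted break points: {-1, 4, 5}.
Verification: at each break x_0, at least two indices attain the minimum of min_i(a_i + i · x_0).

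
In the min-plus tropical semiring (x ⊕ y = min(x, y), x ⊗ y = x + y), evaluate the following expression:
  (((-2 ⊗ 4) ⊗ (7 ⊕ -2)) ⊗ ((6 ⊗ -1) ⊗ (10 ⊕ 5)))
(((-2 ⊗ 4) ⊗ (7 ⊕ -2)) ⊗ ((6 ⊗ -1) ⊗ (10 ⊕ 5))) = 10

Expand innermost to outermost. Recall ⊕ takes the minimum of its arguments and ⊗ takes their sum. Working out the expression (((-2 ⊗ 4) ⊗ (7 ⊕ -2)) ⊗ ((6 ⊗ -1) ⊗ (10 ⊕ 5))) gives 10.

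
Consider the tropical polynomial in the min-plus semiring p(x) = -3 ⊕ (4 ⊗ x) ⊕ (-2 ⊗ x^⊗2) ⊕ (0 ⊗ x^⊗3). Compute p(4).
p(4) = -3

A tropical monomial a ⊗ x^⊗i evaluates to a + i · x. Evaluating each term at x = 4:
  Term 0 contributes -3 + 0 · 4 = -3
  Term 1 contributes 4 + 1 · 4 = 8
  Term 2 contributes -2 + 2 · 4 = 6
  Term 3 contributes 0 + 3 · 4 = 12
p(4) = ⊕ of these = min[-3, 8, 6, 12] = -3.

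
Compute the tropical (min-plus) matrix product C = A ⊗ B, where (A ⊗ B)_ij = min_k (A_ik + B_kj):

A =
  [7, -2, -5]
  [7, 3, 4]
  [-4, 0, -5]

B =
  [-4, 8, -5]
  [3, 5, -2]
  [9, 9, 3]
A ⊗ B =
  [1, 3, -4]
  [3, 8, 1]
  [-8, 4, -9]

Apply the min-plus product entry-by-entry:
  C[0][0] = min over k of (A[0][0] + B[0][0] = 7 + -4 = 3, A[0][1] + B[1][0] = -2 + 3 = 1, A[0][2] + B[2][0] = -5 + 9 = 4) = 1 (attained at k = 1)
  C[0][1] = min over k of (A[0][0] + B[0][1] = 7 + 8 = 15, A[0][1] + B[1][1] = -2 + 5 = 3, A[0][2] + B[2][1] = -5 + 9 = 4) = 3 (attained at k = 1)
  C[0][2] = min over k of (A[0][0] + B[0][2] = 7 + -5 = 2, A[0][1] + B[1][2] = -2 + -2 = -4, A[0][2] + B[2][2] = -5 + 3 = -2) = -4 (attained at k = 1)
  C[1][0] = min over k of (A[1][0] + B[0][0] = 7 + -4 = 3, A[1][1] + B[1][0] = 3 + 3 = 6, A[1][2] + B[2][0] = 4 + 9 = 13) = 3 (attained at k = 0)
  C[1][1] = min over k of (A[1][0] + B[0][1] = 7 + 8 = 15, A[1][1] + B[1][1] = 3 + 5 = 8, A[1][2] + B[2][1] = 4 + 9 = 13) = 8 (attained at k = 1)
  C[1][2] = min over k of (A[1][0] + B[0][2] = 7 + -5 = 2, A[1][1] + B[1][2] = 3 + -2 = 1, A[1][2] + B[2][2] = 4 + 3 = 7) = 1 (attained at k = 1)
  C[2][0] = min over k of (A[2][0] + B[0][0] = -4 + -4 = -8, A[2][1] + B[1][0] = 0 + 3 = 3, A[2][2] + B[2][0] = -5 + 9 = 4) = -8 (attained at k = 0)
  C[2][1] = min over k of (A[2][0] + B[0][1] = -4 + 8 = 4, A[2][1] + B[1][1] = 0 + 5 = 5, A[2][2] + B[2][1] = -5 + 9 = 4) = 4 (attained at k = 0)
  C[2][2] = min over k of (A[2][0] + B[0][2] = -4 + -5 = -9, A[2][1] + B[1][2] = 0 + -2 = -2, A[2][2] + B[2][2] = -5 + 3 = -2) = -9 (attained at k = 0)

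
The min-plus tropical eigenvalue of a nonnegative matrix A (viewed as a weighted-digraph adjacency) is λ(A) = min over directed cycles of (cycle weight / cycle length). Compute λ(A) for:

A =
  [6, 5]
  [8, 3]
λ(A) = 3

Enumerate directed cycles and compute their means (weight / length). Sample:
  cycle 0 → 0: weight = 6, length = 1, mean = 6/1 ≈ 6.000
  cycle 1 → 1: weight = 3, length = 1, mean = 3/1 ≈ 3.000
  cycle 0 → 1 → 0: weight = 13, length = 2, mean = 13/2 ≈ 6.500
  cycle 1 → 0 → 1: weight = 13, length = 2, mean = 13/2 ≈ 6.500
Minimum mean = 3.000, attained e.g. along the cycle 1 → 1 with weight 3 and length 1. So λ(A) = 3/1 = 3.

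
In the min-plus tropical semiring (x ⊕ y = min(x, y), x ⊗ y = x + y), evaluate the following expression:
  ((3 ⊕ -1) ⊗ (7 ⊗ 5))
((3 ⊕ -1) ⊗ (7 ⊗ 5)) = 11

Expand innermost to outermost. Recall ⊕ takes the minimum of its arguments and ⊗ takes their sum. Working out the expression ((3 ⊕ -1) ⊗ (7 ⊗ 5)) gives 11.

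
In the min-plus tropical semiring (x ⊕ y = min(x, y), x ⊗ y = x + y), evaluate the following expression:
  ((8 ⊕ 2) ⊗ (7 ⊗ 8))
((8 ⊕ 2) ⊗ (7 ⊗ 8)) = 17

Expand innermost to outermost. Recall ⊕ takes the minimum of its arguments and ⊗ takes their sum. Working out the expression ((8 ⊕ 2) ⊗ (7 ⊗ 8)) gives 17.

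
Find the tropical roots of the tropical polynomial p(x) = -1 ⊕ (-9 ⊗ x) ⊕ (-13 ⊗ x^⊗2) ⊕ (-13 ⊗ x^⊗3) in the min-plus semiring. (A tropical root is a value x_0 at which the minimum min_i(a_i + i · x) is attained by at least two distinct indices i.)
Roots: {0, 4, 8}

Each tropical root is a break point of the lower envelope of the lines y = a_i + i · x (there are 4 lines, with slopes 0, 1, ..., 3). Only the lines that attain the minimum somewhere contribute to roots; other lines are dominated. Here the surviving (envelope) indices are i = 3, i = 2, i = 1, i = 0.
Intersections between consecutive envelope lines give the roots: for adjacent envelope indices i < j the intersection is x = (a_i − a_j) / (j − i). Reading off the sorted break points: {0, 4, 8}.
Verification: at each break x_0, at least two indices attain the minimum of min_i(a_i + i · x_0).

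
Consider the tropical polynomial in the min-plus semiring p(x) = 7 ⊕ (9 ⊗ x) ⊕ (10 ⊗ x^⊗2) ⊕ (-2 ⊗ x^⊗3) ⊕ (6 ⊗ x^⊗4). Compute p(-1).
p(-1) = -5

A tropical monomial a ⊗ x^⊗i evaluates to a + i · x. Evaluating each term at x = -1:
  Term 0 contributes 7 + 0 · -1 = 7
  Term 1 contributes 9 + 1 · -1 = 8
  Term 2 contributes 10 + 2 · -1 = 8
  Term 3 contributes -2 + 3 · -1 = -5
  Term 4 contributes 6 + 4 · -1 = 2
p(-1) = ⊕ of these = min[7, 8, 8, -5, 2] = -5.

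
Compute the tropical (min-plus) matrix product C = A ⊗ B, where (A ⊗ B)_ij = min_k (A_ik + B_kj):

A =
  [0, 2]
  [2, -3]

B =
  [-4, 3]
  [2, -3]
A ⊗ B =
  [-4, -1]
  [-2, -6]

Apply the min-plus product entry-by-entry:
  C[0][0] = min over k of (A[0][0] + B[0][0] = 0 + -4 = -4, A[0][1] + B[1][0] = 2 + 2 = 4) = -4 (attained at k = 0)
  C[0][1] = min over k of (A[0][0] + B[0][1] = 0 + 3 = 3, A[0][1] + B[1][1] = 2 + -3 = -1) = -1 (attained at k = 1)
  C[1][0] = min over k of (A[1][0] + B[0][0] = 2 + -4 = -2, A[1][1] + B[1][0] = -3 + 2 = -1) = -2 (attained at k = 0)
  C[1][1] = min over k of (A[1][0] + B[0][1] = 2 + 3 = 5, A[1][1] + B[1][1] = -3 + -3 = -6) = -6 (attained at k = 1)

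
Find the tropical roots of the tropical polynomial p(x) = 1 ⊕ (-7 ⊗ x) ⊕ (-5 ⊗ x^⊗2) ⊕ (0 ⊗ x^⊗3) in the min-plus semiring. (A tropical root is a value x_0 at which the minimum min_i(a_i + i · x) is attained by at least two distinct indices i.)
Roots: {-5, -2, 8}

Each tropical root is a break point of the lower envelope of the lines y = a_i + i · x (there are 4 lines, with slopes 0, 1, ..., 3). Only the lines that attain the minimum somewhere contribute to roots; other lines are dominated. Here the surviving (envelope) indices are i = 3, i = 2, i = 1, i = 0.
Intersections between consecutive envelope lines give the roots: for adjacent envelope indices i < j the intersection is x = (a_i − a_j) / (j − i). Reading off the sorted break points: {-5, -2, 8}.
Verification: at each break x_0, at least two indices attain the minimum of min_i(a_i + i · x_0).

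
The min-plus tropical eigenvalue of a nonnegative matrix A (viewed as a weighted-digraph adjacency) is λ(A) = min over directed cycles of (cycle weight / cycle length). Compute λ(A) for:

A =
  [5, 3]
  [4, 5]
λ(A) = 7/2

Enumerate directed cycles and compute their means (weight / length). Sample:
  cycle 0 → 0: weight = 5, length = 1, mean = 5/1 ≈ 5.000
  cycle 1 → 1: weight = 5, length = 1, mean = 5/1 ≈ 5.000
  cycle 0 → 1 → 0: weight = 7, length = 2, mean = 7/2 ≈ 3.500
  cycle 1 → 0 → 1: weight = 7, length = 2, mean = 7/2 ≈ 3.500
Minimum mean = 3.500, attained e.g. along the cycle 0 → 1 → 0 with weight 7 and length 2. So λ(A) = 7/2 = 7/2.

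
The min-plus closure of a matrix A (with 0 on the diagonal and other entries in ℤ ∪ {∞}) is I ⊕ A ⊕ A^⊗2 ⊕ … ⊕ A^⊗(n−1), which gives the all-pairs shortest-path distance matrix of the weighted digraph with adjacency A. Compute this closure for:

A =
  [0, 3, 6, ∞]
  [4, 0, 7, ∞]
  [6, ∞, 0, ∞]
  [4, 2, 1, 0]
Closure =
  [0, 3, 6, ∞]
  [4, 0, 7, ∞]
  [6, 9, 0, ∞]
  [4, 2, 1, 0]

This is the Floyd-Warshall all-pairs shortest-path computation. For each intermediate vertex k = 0, 1, …, 3, update dist[i][j] ← min(dist[i][j], dist[i][k] + dist[k][j]). The final matrix gives, for each (i, j), the minimum total weight of any directed path from i to j (possibly empty when i = j).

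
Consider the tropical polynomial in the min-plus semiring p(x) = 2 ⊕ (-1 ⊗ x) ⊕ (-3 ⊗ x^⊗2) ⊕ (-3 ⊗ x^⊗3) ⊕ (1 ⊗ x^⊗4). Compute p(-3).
p(-3) = -12

A tropical monomial a ⊗ x^⊗i evaluates to a + i · x. Evaluating each term at x = -3:
  Term 0 contributes 2 + 0 · -3 = 2
  Term 1 contributes -1 + 1 · -3 = -4
  Term 2 contributes -3 + 2 · -3 = -9
  Term 3 contributes -3 + 3 · -3 = -12
  Term 4 contributes 1 + 4 · -3 = -11
p(-3) = ⊕ of these = min[2, -4, -9, -12, -11] = -12.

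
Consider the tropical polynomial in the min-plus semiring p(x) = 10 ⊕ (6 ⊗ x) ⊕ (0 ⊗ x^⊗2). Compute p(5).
p(5) = 10

A tropical monomial a ⊗ x^⊗i evaluates to a + i · x. Evaluating each term at x = 5:
  Term 0 contributes 10 + 0 · 5 = 10
  Term 1 contributes 6 + 1 · 5 = 11
  Term 2 contributes 0 + 2 · 5 = 10
p(5) = ⊕ of these = min[10, 11, 10] = 10.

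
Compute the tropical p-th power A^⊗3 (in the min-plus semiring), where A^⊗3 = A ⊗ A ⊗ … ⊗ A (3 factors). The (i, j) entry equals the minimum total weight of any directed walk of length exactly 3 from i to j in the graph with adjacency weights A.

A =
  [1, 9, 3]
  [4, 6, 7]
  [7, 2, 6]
A^⊗3 =
  [3, 6, 5]
  [6, 9, 8]
  [7, 11, 9]

Each entry (A^⊗3)_ij equals the minimum over all length-3 walks i = v_0 → v_1 → … → v_3 = j of Σ_t A[v_t][v_{t+1}]. For example, for (i, j) = (0, 2) we minimise over 9 possible intermediate vertex sequences; the minimum is 5, attained along the walk 0 → 0 → 0 → 2.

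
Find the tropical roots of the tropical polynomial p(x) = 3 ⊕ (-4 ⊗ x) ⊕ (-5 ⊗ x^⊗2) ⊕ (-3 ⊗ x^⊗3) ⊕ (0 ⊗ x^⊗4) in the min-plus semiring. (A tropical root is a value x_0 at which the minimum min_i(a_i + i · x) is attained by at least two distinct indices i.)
Roots: {-3, -2, 1, 7}

Each tropical root is a break point of the lower envelope of the lines y = a_i + i · x (there are 5 lines, with slopes 0, 1, ..., 4). Only the lines that attain the minimum somewhere contribute to roots; other lines are dominated. Here the surviving (envelope) indices are i = 4, i = 3, i = 2, i = 1, i = 0.
Intersections between consecutive envelope lines give the roots: for adjacent envelope indices i < j the intersection is x = (a_i − a_j) / (j − i). Reading off the sorted break points: {-3, -2, 1, 7}.
Verification: at each break x_0, at least two indices attain the minimum of min_i(a_i + i · x_0).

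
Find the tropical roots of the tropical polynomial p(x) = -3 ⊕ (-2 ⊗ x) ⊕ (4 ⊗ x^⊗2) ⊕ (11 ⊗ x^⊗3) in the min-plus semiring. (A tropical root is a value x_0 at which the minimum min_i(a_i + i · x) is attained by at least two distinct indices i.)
Roots: {-7, -6, -1}

Each tropical root is a break point of the lower envelope of the lines y = a_i + i · x (there are 4 lines, with slopes 0, 1, ..., 3). Only the lines that attain the minimum somewhere contribute to roots; other lines are dominated. Here the surviving (envelope) indices are i = 3, i = 2, i = 1, i = 0.
Intersections between consecutive envelope lines give the roots: for adjacent envelope indices i < j the intersection is x = (a_i − a_j) / (j − i). Reading off the sorted break points: {-7, -6, -1}.
Verification: at each break x_0, at least two indices attain the minimum of min_i(a_i + i · x_0).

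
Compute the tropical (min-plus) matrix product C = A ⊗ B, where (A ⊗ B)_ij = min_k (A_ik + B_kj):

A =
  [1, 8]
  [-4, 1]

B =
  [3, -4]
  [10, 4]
A ⊗ B =
  [4, -3]
  [-1, -8]

Apply the min-plus product entry-by-entry:
  C[0][0] = min over k of (A[0][0] + B[0][0] = 1 + 3 = 4, A[0][1] + B[1][0] = 8 + 10 = 18) = 4 (attained at k = 0)
  C[0][1] = min over k of (A[0][0] + B[0][1] = 1 + -4 = -3, A[0][1] + B[1][1] = 8 + 4 = 12) = -3 (attained at k = 0)
  C[1][0] = min over k of (A[1][0] + B[0][0] = -4 + 3 = -1, A[1][1] + B[1][0] = 1 + 10 = 11) = -1 (attained at k = 0)
  C[1][1] = min over k of (A[1][0] + B[0][1] = -4 + -4 = -8, A[1][1] + B[1][1] = 1 + 4 = 5) = -8 (attained at k = 0)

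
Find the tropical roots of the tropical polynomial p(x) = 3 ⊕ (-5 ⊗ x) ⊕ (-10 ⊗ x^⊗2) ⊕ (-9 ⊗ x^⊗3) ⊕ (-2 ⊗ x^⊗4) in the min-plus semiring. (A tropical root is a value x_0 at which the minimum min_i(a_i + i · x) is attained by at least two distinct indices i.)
Roots: {-7, -1, 5, 8}

Each tropical root is a break point of the lower envelope of the lines y = a_i + i · x (there are 5 lines, with slopes 0, 1, ..., 4). Only the lines that attain the minimum somewhere contribute to roots; other lines are dominated. Here the surviving (envelope) indices are i = 4, i = 3, i = 2, i = 1, i = 0.
Intersections between consecutive envelope lines give the roots: for adjacent envelope indices i < j the intersection is x = (a_i − a_j) / (j − i). Reading off the sorted break points: {-7, -1, 5, 8}.
Verification: at each break x_0, at least two indices attain the minimum of min_i(a_i + i · x_0).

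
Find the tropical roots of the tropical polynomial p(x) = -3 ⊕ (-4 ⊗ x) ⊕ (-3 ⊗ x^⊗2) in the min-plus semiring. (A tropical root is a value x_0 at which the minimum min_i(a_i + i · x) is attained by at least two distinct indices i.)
Roots: {-1, 1}

Each tropical root is a break point of the lower envelope of the lines y = a_i + i · x (there are 3 lines, with slopes 0, 1, ..., 2). Only the lines that attain the minimum somewhere contribute to roots; other lines are dominated. Here the surviving (envelope) indices are i = 2, i = 1, i = 0.
Intersections between consecutive envelope lines give the roots: for adjacent envelope indices i < j the intersection is x = (a_i − a_j) / (j − i). Reading off the sorted break points: {-1, 1}.
Verification: at each break x_0, at least two indices attain the minimum of min_i(a_i + i · x_0).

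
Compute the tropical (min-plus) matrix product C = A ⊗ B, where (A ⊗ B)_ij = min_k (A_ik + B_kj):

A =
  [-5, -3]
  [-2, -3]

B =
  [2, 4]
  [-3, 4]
A ⊗ B =
  [-6, -1]
  [-6, 1]

Apply the min-plus product entry-by-entry:
  C[0][0] = min over k of (A[0][0] + B[0][0] = -5 + 2 = -3, A[0][1] + B[1][0] = -3 + -3 = -6) = -6 (attained at k = 1)
  C[0][1] = min over k of (A[0][0] + B[0][1] = -5 + 4 = -1, A[0][1] + B[1][1] = -3 + 4 = 1) = -1 (attained at k = 0)
  C[1][0] = min over k of (A[1][0] + B[0][0] = -2 + 2 = 0, A[1][1] + B[1][0] = -3 + -3 = -6) = -6 (attained at k = 1)
  C[1][1] = min over k of (A[1][0] + B[0][1] = -2 + 4 = 2, A[1][1] + B[1][1] = -3 + 4 = 1) = 1 (attained at k = 1)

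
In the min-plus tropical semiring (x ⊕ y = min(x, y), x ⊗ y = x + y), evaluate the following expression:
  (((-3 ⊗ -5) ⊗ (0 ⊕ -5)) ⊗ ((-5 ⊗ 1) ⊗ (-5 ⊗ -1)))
(((-3 ⊗ -5) ⊗ (0 ⊕ -5)) ⊗ ((-5 ⊗ 1) ⊗ (-5 ⊗ -1))) = -23

Expand innermost to outermost. Recall ⊕ takes the minimum of its arguments and ⊗ takes their sum. Working out the expression (((-3 ⊗ -5) ⊗ (0 ⊕ -5)) ⊗ ((-5 ⊗ 1) ⊗ (-5 ⊗ -1))) gives -23.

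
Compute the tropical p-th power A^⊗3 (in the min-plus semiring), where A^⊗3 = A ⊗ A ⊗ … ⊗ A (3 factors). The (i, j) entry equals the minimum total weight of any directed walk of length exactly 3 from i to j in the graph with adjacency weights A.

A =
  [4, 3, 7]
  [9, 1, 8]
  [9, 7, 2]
A^⊗3 =
  [12, 5, 11]
  [11, 3, 10]
  [13, 9, 6]

Each entry (A^⊗3)_ij equals the minimum over all length-3 walks i = v_0 → v_1 → … → v_3 = j of Σ_t A[v_t][v_{t+1}]. For example, for (i, j) = (0, 2) we minimise over 9 possible intermediate vertex sequences; the minimum is 11, attained along the walk 0 → 2 → 2 → 2.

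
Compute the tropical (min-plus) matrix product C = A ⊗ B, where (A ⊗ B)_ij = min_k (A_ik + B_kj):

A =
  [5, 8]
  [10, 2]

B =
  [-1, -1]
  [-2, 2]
A ⊗ B =
  [4, 4]
  [0, 4]

Apply the min-plus product entry-by-entry:
  C[0][0] = min over k of (A[0][0] + B[0][0] = 5 + -1 = 4, A[0][1] + B[1][0] = 8 + -2 = 6) = 4 (attained at k = 0)
  C[0][1] = min over k of (A[0][0] + B[0][1] = 5 + -1 = 4, A[0][1] + B[1][1] = 8 + 2 = 10) = 4 (attained at k = 0)
  C[1][0] = min over k of (A[1][0] + B[0][0] = 10 + -1 = 9, A[1][1] + B[1][0] = 2 + -2 = 0) = 0 (attained at k = 1)
  C[1][1] = min over k of (A[1][0] + B[0][1] = 10 + -1 = 9, A[1][1] + B[1][1] = 2 + 2 = 4) = 4 (attained at k = 1)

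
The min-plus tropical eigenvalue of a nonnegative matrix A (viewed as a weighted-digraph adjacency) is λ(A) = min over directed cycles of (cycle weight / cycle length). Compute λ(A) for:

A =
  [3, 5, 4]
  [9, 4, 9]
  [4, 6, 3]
λ(A) = 3

Enumerate directed cycles and compute their means (weight / length). Sample:
  cycle 0 → 0: weight = 3, length = 1, mean = 3/1 ≈ 3.000
  cycle 1 → 1: weight = 4, length = 1, mean = 4/1 ≈ 4.000
  cycle 2 → 2: weight = 3, length = 1, mean = 3/1 ≈ 3.000
  cycle 0 → 1 → 0: weight = 14, length = 2, mean = 14/2 ≈ 7.000
  cycle 0 → 2 → 0: weight = 8, length = 2, mean = 8/2 ≈ 4.000
  cycle 1 → 0 → 1: weight = 14, length = 2, mean = 14/2 ≈ 7.000
Minimum mean = 3.000, attained e.g. along the cycle 0 → 0 with weight 3 and length 1. So λ(A) = 3/1 = 3.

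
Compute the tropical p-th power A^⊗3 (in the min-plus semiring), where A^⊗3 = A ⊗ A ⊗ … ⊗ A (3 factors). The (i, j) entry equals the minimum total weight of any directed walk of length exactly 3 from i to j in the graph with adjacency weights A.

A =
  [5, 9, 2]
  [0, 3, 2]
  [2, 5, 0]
A^⊗3 =
  [4, 7, 2]
  [4, 7, 2]
  [2, 5, 0]

Each entry (A^⊗3)_ij equals the minimum over all length-3 walks i = v_0 → v_1 → … → v_3 = j of Σ_t A[v_t][v_{t+1}]. For example, for (i, j) = (0, 2) we minimise over 9 possible intermediate vertex sequences; the minimum is 2, attained along the walk 0 → 2 → 2 → 2.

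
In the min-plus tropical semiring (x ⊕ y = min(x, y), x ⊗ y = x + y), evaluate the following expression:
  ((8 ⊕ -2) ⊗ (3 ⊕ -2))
((8 ⊕ -2) ⊗ (3 ⊕ -2)) = -4

Expand innermost to outermost. Recall ⊕ takes the minimum of its arguments and ⊗ takes their sum. Working out the expression ((8 ⊕ -2) ⊗ (3 ⊕ -2)) gives -4.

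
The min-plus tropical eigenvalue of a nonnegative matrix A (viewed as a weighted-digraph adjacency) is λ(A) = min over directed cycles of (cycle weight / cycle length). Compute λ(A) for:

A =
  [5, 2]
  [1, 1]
λ(A) = 1

Enumerate directed cycles and compute their means (weight / length). Sample:
  cycle 0 → 0: weight = 5, length = 1, mean = 5/1 ≈ 5.000
  cycle 1 → 1: weight = 1, length = 1, mean = 1/1 ≈ 1.000
  cycle 0 → 1 → 0: weight = 3, length = 2, mean = 3/2 ≈ 1.500
  cycle 1 → 0 → 1: weight = 3, length = 2, mean = 3/2 ≈ 1.500
Minimum mean = 1.000, attained e.g. along the cycle 1 → 1 with weight 1 and length 1. So λ(A) = 1/1 = 1.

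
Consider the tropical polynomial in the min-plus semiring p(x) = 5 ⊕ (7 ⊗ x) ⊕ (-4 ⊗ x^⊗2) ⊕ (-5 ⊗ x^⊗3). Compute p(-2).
p(-2) = -11

A tropical monomial a ⊗ x^⊗i evaluates to a + i · x. Evaluating each term at x = -2:
  Term 0 contributes 5 + 0 · -2 = 5
  Term 1 contributes 7 + 1 · -2 = 5
  Term 2 contributes -4 + 2 · -2 = -8
  Term 3 contributes -5 + 3 · -2 = -11
p(-2) = ⊕ of these = min[5, 5, -8, -11] = -11.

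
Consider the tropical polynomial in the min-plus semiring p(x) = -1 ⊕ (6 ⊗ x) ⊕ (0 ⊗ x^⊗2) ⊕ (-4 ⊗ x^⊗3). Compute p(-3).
p(-3) = -13

A tropical monomial a ⊗ x^⊗i evaluates to a + i · x. Evaluating each term at x = -3:
  Term 0 contributes -1 + 0 · -3 = -1
  Term 1 contributes 6 + 1 · -3 = 3
  Term 2 contributes 0 + 2 · -3 = -6
  Term 3 contributes -4 + 3 · -3 = -13
p(-3) = ⊕ of these = min[-1, 3, -6, -13] = -13.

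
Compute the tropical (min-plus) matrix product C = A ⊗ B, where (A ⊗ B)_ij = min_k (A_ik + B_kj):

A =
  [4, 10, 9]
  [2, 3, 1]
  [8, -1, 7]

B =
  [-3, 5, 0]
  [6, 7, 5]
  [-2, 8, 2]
A ⊗ B =
  [1, 9, 4]
  [-1, 7, 2]
  [5, 6, 4]

Apply the min-plus product entry-by-entry:
  C[0][0] = min over k of (A[0][0] + B[0][0] = 4 + -3 = 1, A[0][1] + B[1][0] = 10 + 6 = 16, A[0][2] + B[2][0] = 9 + -2 = 7) = 1 (attained at k = 0)
  C[0][1] = min over k of (A[0][0] + B[0][1] = 4 + 5 = 9, A[0][1] + B[1][1] = 10 + 7 = 17, A[0][2] + B[2][1] = 9 + 8 = 17) = 9 (attained at k = 0)
  C[0][2] = min over k of (A[0][0] + B[0][2] = 4 + 0 = 4, A[0][1] + B[1][2] = 10 + 5 = 15, A[0][2] + B[2][2] = 9 + 2 = 11) = 4 (attained at k = 0)
  C[1][0] = min over k of (A[1][0] + B[0][0] = 2 + -3 = -1, A[1][1] + B[1][0] = 3 + 6 = 9, A[1][2] + B[2][0] = 1 + -2 = -1) = -1 (attained at k = 0)
  C[1][1] = min over k of (A[1][0] + B[0][1] = 2 + 5 = 7, A[1][1] + B[1][1] = 3 + 7 = 10, A[1][2] + B[2][1] = 1 + 8 = 9) = 7 (attained at k = 0)
  C[1][2] = min over k of (A[1][0] + B[0][2] = 2 + 0 = 2, A[1][1] + B[1][2] = 3 + 5 = 8, A[1][2] + B[2][2] = 1 + 2 = 3) = 2 (attained at k = 0)
  C[2][0] = min over k of (A[2][0] + B[0][0] = 8 + -3 = 5, A[2][1] + B[1][0] = -1 + 6 = 5, A[2][2] + B[2][0] = 7 + -2 = 5) = 5 (attained at k = 0)
  C[2][1] = min over k of (A[2][0] + B[0][1] = 8 + 5 = 13, A[2][1] + B[1][1] = -1 + 7 = 6, A[2][2] + B[2][1] = 7 + 8 = 15) = 6 (attained at k = 1)
  C[2][2] = min over k of (A[2][0] + B[0][2] = 8 + 0 = 8, A[2][1] + B[1][2] = -1 + 5 = 4, A[2][2] + B[2][2] = 7 + 2 = 9) = 4 (attained at k = 1)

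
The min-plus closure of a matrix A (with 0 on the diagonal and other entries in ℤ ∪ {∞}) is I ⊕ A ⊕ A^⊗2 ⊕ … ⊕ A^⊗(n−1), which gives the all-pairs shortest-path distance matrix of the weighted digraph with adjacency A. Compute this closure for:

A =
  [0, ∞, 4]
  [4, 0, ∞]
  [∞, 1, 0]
Closure =
  [0, 5, 4]
  [4, 0, 8]
  [5, 1, 0]

This is the Floyd-Warshall all-pairs shortest-path computation. For each intermediate vertex k = 0, 1, …, 2, update dist[i][j] ← min(dist[i][j], dist[i][k] + dist[k][j]). The final matrix gives, for each (i, j), the minimum total weight of any directed path from i to j (possibly empty when i = j).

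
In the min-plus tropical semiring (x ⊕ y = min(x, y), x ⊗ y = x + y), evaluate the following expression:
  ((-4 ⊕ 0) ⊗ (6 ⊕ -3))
((-4 ⊕ 0) ⊗ (6 ⊕ -3)) = -7

Expand innermost to outermost. Recall ⊕ takes the minimum of its arguments and ⊗ takes their sum. Working out the expression ((-4 ⊕ 0) ⊗ (6 ⊕ -3)) gives -7.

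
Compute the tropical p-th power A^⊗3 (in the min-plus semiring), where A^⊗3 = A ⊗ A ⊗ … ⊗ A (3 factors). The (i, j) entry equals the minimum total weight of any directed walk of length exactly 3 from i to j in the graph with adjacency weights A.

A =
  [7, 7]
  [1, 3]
A^⊗3 =
  [11, 13]
  [7, 9]

Each entry (A^⊗3)_ij equals the minimum over all length-3 walks i = v_0 → v_1 → … → v_3 = j of Σ_t A[v_t][v_{t+1}]. For example, for (i, j) = (0, 1) we minimise over 4 possible intermediate vertex sequences; the minimum is 13, attained along the walk 0 → 1 → 1 → 1.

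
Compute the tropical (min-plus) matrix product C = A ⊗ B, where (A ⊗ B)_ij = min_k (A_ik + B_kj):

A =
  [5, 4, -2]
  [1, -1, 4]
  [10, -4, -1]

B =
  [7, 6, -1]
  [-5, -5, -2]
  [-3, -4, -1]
A ⊗ B =
  [-5, -6, -3]
  [-6, -6, -3]
  [-9, -9, -6]

Apply the min-plus product entry-by-entry:
  C[0][0] = min over k of (A[0][0] + B[0][0] = 5 + 7 = 12, A[0][1] + B[1][0] = 4 + -5 = -1, A[0][2] + B[2][0] = -2 + -3 = -5) = -5 (attained at k = 2)
  C[0][1] = min over k of (A[0][0] + B[0][1] = 5 + 6 = 11, A[0][1] + B[1][1] = 4 + -5 = -1, A[0][2] + B[2][1] = -2 + -4 = -6) = -6 (attained at k = 2)
  C[0][2] = min over k of (A[0][0] + B[0][2] = 5 + -1 = 4, A[0][1] + B[1][2] = 4 + -2 = 2, A[0][2] + B[2][2] = -2 + -1 = -3) = -3 (attained at k = 2)
  C[1][0] = min over k of (A[1][0] + B[0][0] = 1 + 7 = 8, A[1][1] + B[1][0] = -1 + -5 = -6, A[1][2] + B[2][0] = 4 + -3 = 1) = -6 (attained at k = 1)
  C[1][1] = min over k of (A[1][0] + B[0][1] = 1 + 6 = 7, A[1][1] + B[1][1] = -1 + -5 = -6, A[1][2] + B[2][1] = 4 + -4 = 0) = -6 (attained at k = 1)
  C[1][2] = min over k of (A[1][0] + B[0][2] = 1 + -1 = 0, A[1][1] + B[1][2] = -1 + -2 = -3, A[1][2] + B[2][2] = 4 + -1 = 3) = -3 (attained at k = 1)
  C[2][0] = min over k of (A[2][0] + B[0][0] = 10 + 7 = 17, A[2][1] + B[1][0] = -4 + -5 = -9, A[2][2] + B[2][0] = -1 + -3 = -4) = -9 (attained at k = 1)
  C[2][1] = min over k of (A[2][0] + B[0][1] = 10 + 6 = 16, A[2][1] + B[1][1] = -4 + -5 = -9, A[2][2] + B[2][1] = -1 + -4 = -5) = -9 (attained at k = 1)
  C[2][2] = min over k of (A[2][0] + B[0][2] = 10 + -1 = 9, A[2][1] + B[1][2] = -4 + -2 = -6, A[2][2] + B[2][2] = -1 + -1 = -2) = -6 (attained at k = 1)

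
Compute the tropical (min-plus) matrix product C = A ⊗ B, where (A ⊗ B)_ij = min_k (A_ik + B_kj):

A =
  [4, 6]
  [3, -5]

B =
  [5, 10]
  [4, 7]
A ⊗ B =
  [9, 13]
  [-1, 2]

Apply the min-plus product entry-by-entry:
  C[0][0] = min over k of (A[0][0] + B[0][0] = 4 + 5 = 9, A[0][1] + B[1][0] = 6 + 4 = 10) = 9 (attained at k = 0)
  C[0][1] = min over k of (A[0][0] + B[0][1] = 4 + 10 = 14, A[0][1] + B[1][1] = 6 + 7 = 13) = 13 (attained at k = 1)
  C[1][0] = min over k of (A[1][0] + B[0][0] = 3 + 5 = 8, A[1][1] + B[1][0] = -5 + 4 = -1) = -1 (attained at k = 1)
  C[1][1] = min over k of (A[1][0] + B[0][1] = 3 + 10 = 13, A[1][1] + B[1][1] = -5 + 7 = 2) = 2 (attained at k = 1)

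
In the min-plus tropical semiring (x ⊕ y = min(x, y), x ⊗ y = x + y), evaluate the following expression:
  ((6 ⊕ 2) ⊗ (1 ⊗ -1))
((6 ⊕ 2) ⊗ (1 ⊗ -1)) = 2

Expand innermost to outermost. Recall ⊕ takes the minimum of its arguments and ⊗ takes their sum. Working out the expression ((6 ⊕ 2) ⊗ (1 ⊗ -1)) gives 2.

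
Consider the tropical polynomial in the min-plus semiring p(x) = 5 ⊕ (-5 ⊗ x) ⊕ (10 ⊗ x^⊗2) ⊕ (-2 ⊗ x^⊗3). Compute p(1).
p(1) = -4

A tropical monomial a ⊗ x^⊗i evaluates to a + i · x. Evaluating each term at x = 1:
  Term 0 contributes 5 + 0 · 1 = 5
  Term 1 contributes -5 + 1 · 1 = -4
  Term 2 contributes 10 + 2 · 1 = 12
  Term 3 contributes -2 + 3 · 1 = 1
p(1) = ⊕ of these = min[5, -4, 12, 1] = -4.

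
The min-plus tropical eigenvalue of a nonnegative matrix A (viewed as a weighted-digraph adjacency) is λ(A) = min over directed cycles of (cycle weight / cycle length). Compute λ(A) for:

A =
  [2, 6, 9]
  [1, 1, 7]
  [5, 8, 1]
λ(A) = 1

Enumerate directed cycles and compute their means (weight / length). Sample:
  cycle 0 → 0: weight = 2, length = 1, mean = 2/1 ≈ 2.000
  cycle 1 → 1: weight = 1, length = 1, mean = 1/1 ≈ 1.000
  cycle 2 → 2: weight = 1, length = 1, mean = 1/1 ≈ 1.000
  cycle 0 → 1 → 0: weight = 7, length = 2, mean = 7/2 ≈ 3.500
  cycle 0 → 2 → 0: weight = 14, length = 2, mean = 14/2 ≈ 7.000
  cycle 1 → 0 → 1: weight = 7, length = 2, mean = 7/2 ≈ 3.500
Minimum mean = 1.000, attained e.g. along the cycle 1 → 1 with weight 1 and length 1. So λ(A) = 1/1 = 1.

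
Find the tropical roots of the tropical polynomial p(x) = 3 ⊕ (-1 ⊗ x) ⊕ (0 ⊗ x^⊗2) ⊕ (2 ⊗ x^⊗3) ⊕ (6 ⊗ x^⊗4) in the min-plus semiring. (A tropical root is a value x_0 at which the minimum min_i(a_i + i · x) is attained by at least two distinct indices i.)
Roots: {-4, -2, -1, 4}

Each tropical root is a break point of the lower envelope of the lines y = a_i + i · x (there are 5 lines, with slopes 0, 1, ..., 4). Only the lines that attain the minimum somewhere contribute to roots; other lines are dominated. Here the surviving (envelope) indices are i = 4, i = 3, i = 2, i = 1, i = 0.
Intersections between consecutive envelope lines give the roots: for adjacent envelope indices i < j the intersection is x = (a_i − a_j) / (j − i). Reading off the sorted break points: {-4, -2, -1, 4}.
Verification: at each break x_0, at least two indices attain the minimum of min_i(a_i + i · x_0).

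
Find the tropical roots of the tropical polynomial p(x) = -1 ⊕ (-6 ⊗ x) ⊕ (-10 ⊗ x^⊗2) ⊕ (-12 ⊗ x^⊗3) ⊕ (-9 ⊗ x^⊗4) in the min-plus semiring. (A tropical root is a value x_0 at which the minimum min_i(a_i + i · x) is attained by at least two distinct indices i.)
Roots: {-3, 2, 4, 5}

Each tropical root is a break point of the lower envelope of the lines y = a_i + i · x (there are 5 lines, with slopes 0, 1, ..., 4). Only the lines that attain the minimum somewhere contribute to roots; other lines are dominated. Here the surviving (envelope) indices are i = 4, i = 3, i = 2, i = 1, i = 0.
Intersections between consecutive envelope lines give the roots: for adjacent envelope indices i < j the intersection is x = (a_i − a_j) / (j − i). Reading off the sorted break points: {-3, 2, 4, 5}.
Verification: at each break x_0, at least two indices attain the minimum of min_i(a_i + i · x_0).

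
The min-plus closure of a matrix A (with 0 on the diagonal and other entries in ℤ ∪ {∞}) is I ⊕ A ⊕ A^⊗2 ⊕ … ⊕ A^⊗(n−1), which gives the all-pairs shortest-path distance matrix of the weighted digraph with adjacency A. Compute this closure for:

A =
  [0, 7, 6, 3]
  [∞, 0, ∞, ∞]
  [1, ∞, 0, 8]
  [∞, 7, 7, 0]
Closure =
  [0, 7, 6, 3]
  [∞, 0, ∞, ∞]
  [1, 8, 0, 4]
  [8, 7, 7, 0]

This is the Floyd-Warshall all-pairs shortest-path computation. For each intermediate vertex k = 0, 1, …, 3, update dist[i][j] ← min(dist[i][j], dist[i][k] + dist[k][j]). The final matrix gives, for each (i, j), the minimum total weight of any directed path from i to j (possibly empty when i = j).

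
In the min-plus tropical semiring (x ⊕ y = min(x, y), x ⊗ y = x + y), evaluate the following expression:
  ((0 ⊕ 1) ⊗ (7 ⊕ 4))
((0 ⊕ 1) ⊗ (7 ⊕ 4)) = 4

Expand innermost to outermost. Recall ⊕ takes the minimum of its arguments and ⊗ takes their sum. Working out the expression ((0 ⊕ 1) ⊗ (7 ⊕ 4)) gives 4.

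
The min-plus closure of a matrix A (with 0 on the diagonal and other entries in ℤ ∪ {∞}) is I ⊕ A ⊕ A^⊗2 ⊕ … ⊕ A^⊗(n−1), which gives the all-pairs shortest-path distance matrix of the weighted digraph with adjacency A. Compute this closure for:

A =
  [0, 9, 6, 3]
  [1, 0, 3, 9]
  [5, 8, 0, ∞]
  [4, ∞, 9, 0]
Closure =
  [0, 9, 6, 3]
  [1, 0, 3, 4]
  [5, 8, 0, 8]
  [4, 13, 9, 0]

This is the Floyd-Warshall all-pairs shortest-path computation. For each intermediate vertex k = 0, 1, …, 3, update dist[i][j] ← min(dist[i][j], dist[i][k] + dist[k][j]). The final matrix gives, for each (i, j), the minimum total weight of any directed path from i to j (possibly empty when i = j).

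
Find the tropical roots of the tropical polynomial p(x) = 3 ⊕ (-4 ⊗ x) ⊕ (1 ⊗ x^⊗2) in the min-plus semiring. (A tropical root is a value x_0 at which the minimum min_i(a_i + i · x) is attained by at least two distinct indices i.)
Roots: {-5, 7}

Each tropical root is a break point of the lower envelope of the lines y = a_i + i · x (there are 3 lines, with slopes 0, 1, ..., 2). Only the lines that attain the minimum somewhere contribute to roots; other lines are dominated. Here the surviving (envelope) indices are i = 2, i = 1, i = 0.
Intersections between consecutive envelope lines give the roots: for adjacent envelope indices i < j the intersection is x = (a_i − a_j) / (j − i). Reading off the sorted break points: {-5, 7}.
Verification: at each break x_0, at least two indices attain the minimum of min_i(a_i + i · x_0).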